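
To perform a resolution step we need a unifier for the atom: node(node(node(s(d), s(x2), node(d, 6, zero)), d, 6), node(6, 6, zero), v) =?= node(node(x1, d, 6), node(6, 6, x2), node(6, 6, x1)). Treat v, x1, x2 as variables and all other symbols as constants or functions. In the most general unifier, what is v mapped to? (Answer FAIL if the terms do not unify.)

node(6, 6, node(s(d), s(zero), node(d, 6, zero)))

Decompose node/3: node(node(s(d), s(x2), node(d, 6, zero)), d, 6) =?= node(x1, d, 6),  node(6, 6, zero) =?= node(6, 6, x2),  v =?= node(6, 6, x1).
Decompose node/3: node(s(d), s(x2), node(d, 6, zero)) =?= x1,  d =?= d,  6 =?= 6.
Bind x1 := node(s(d), s(x2), node(d, 6, zero)); substituting into the one remaining equation that mentions x1 gives: v =?= node(6, 6, node(s(d), s(x2), node(d, 6, zero))).
Delete trivial equation d =?= d.
Delete trivial equation 6 =?= 6.
Decompose node/3: 6 =?= 6,  6 =?= 6,  zero =?= x2.
Delete trivial equation 6 =?= 6.
Delete trivial equation 6 =?= 6.
Bind x2 := zero; substituting into the remaining equation gives: v =?= node(6, 6, node(s(d), s(zero), node(d, 6, zero))). Substituting into the earlier binding gives x1 := node(s(d), s(zero), node(d, 6, zero)).
Bind v := node(6, 6, node(s(d), s(zero), node(d, 6, zero))).
MGU = { x1 -> node(s(d), s(zero), node(d, 6, zero)), x2 -> zero, v -> node(6, 6, node(s(d), s(zero), node(d, 6, zero))) }, so v -> node(6, 6, node(s(d), s(zero), node(d, 6, zero))).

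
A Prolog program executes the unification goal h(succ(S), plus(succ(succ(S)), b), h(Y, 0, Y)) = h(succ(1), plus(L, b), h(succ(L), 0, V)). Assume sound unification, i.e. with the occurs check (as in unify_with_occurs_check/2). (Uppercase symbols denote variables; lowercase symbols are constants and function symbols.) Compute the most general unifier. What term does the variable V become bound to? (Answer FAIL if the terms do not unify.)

succ(succ(succ(1)))

Decompose h/3: succ(S) = succ(1),  plus(succ(succ(S)), b) = plus(L, b),  h(Y, 0, Y) = h(succ(L), 0, V).
Decompose succ/1: S = 1.
Bind S := 1; substituting into the one remaining equation that mentions S gives: plus(succ(succ(1)), b) = plus(L, b).
Decompose plus/2: succ(succ(1)) = L,  b = b.
Bind L := succ(succ(1)); substituting into the one remaining equation that mentions L gives: h(Y, 0, Y) = h(succ(succ(succ(1))), 0, V).
Delete trivial equation b = b.
Decompose h/3: Y = succ(succ(succ(1))),  0 = 0,  Y = V.
Bind Y := succ(succ(succ(1))); substituting into the one remaining equation that mentions Y gives: succ(succ(succ(1))) = V.
Delete trivial equation 0 = 0.
Bind V := succ(succ(succ(1))).
MGU = { S ↦ 1, L ↦ succ(succ(1)), Y ↦ succ(succ(succ(1))), V ↦ succ(succ(succ(1))) }, so V ↦ succ(succ(succ(1))).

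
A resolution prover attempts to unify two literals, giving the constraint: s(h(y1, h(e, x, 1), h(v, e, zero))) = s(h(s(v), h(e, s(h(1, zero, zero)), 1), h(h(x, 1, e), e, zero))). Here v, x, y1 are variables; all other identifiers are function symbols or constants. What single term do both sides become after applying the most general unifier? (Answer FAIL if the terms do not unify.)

Decompose s/1: h(y1, h(e, x, 1), h(v, e, zero)) = h(s(v), h(e, s(h(1, zero, zero)), 1), h(h(x, 1, e), e, zero)).
Decompose h/3: y1 = s(v),  h(e, x, 1) = h(e, s(h(1, zero, zero)), 1),  h(v, e, zero) = h(h(x, 1, e), e, zero).
Bind y1 := s(v); no other remaining equation mentions y1.
Decompose h/3: e = e,  x = s(h(1, zero, zero)),  1 = 1.
Delete trivial equation e = e.
Bind x := s(h(1, zero, zero)); substituting into the one remaining equation that mentions x gives: h(v, e, zero) = h(h(s(h(1, zero, zero)), 1, e), e, zero).
Delete trivial equation 1 = 1.
Decompose h/3: v = h(s(h(1, zero, zero)), 1, e),  e = e,  zero = zero.
Bind v := h(s(h(1, zero, zero)), 1, e); no other remaining equation mentions v. Substituting into the earlier binding gives y1 := s(h(s(h(1, zero, zero)), 1, e)).
Delete trivial equation e = e.
Delete trivial equation zero = zero.
Applying the MGU to either side gives s(h(s(h(s(h(1, zero, zero)), 1, e)), h(e, s(h(1, zero, zero)), 1), h(h(s(h(1, zero, zero)), 1, e), e, zero))).

s(h(s(h(s(h(1, zero, zero)), 1, e)), h(e, s(h(1, zero, zero)), 1), h(h(s(h(1, zero, zero)), 1, e), e, zero)))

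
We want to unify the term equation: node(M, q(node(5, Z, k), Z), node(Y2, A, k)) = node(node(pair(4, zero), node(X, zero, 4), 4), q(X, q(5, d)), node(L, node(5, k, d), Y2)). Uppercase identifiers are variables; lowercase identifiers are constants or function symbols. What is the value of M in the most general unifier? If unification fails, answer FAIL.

Decompose node/3: M = node(pair(4, zero), node(X, zero, 4), 4),  q(node(5, Z, k), Z) = q(X, q(5, d)),  node(Y2, A, k) = node(L, node(5, k, d), Y2).
Bind M := node(pair(4, zero), node(X, zero, 4), 4); no other remaining equation mentions M.
Decompose q/2: node(5, Z, k) = X,  Z = q(5, d).
Bind X := node(5, Z, k); no other remaining equation mentions X. Substituting into the earlier binding gives M := node(pair(4, zero), node(node(5, Z, k), zero, 4), 4).
Bind Z := q(5, d); no other remaining equation mentions Z. Substituting into the earlier bindings gives M := node(pair(4, zero), node(node(5, q(5, d), k), zero, 4), 4), X := node(5, q(5, d), k).
Decompose node/3: Y2 = L,  A = node(5, k, d),  k = Y2.
Bind Y2 := L; substituting into the one remaining equation that mentions Y2 gives: k = L.
Bind A := node(5, k, d); no other remaining equation mentions A.
Bind L := k. Substituting into the earlier binding gives Y2 := k.
MGU = { M := node(pair(4, zero), node(node(5, q(5, d), k), zero, 4), 4), X := node(5, q(5, d), k), Z := q(5, d), Y2 := k, A := node(5, k, d), L := k }, so M := node(pair(4, zero), node(node(5, q(5, d), k), zero, 4), 4).

node(pair(4, zero), node(node(5, q(5, d), k), zero, 4), 4)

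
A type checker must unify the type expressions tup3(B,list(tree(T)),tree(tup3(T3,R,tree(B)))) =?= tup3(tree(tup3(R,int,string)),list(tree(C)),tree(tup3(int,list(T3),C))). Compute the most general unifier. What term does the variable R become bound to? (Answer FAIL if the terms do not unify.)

list(int)

Decompose tup3/3: B =?= tree(tup3(R,int,string)),  list(tree(T)) =?= list(tree(C)),  tree(tup3(T3,R,tree(B))) =?= tree(tup3(int,list(T3),C)).
Bind B := tree(tup3(R,int,string)); substituting into the one remaining equation that mentions B gives: tree(tup3(T3,R,tree(tree(tup3(R,int,string))))) =?= tree(tup3(int,list(T3),C)).
Decompose list/1: tree(T) =?= tree(C).
Decompose tree/1: T =?= C.
Bind T := C; no other remaining equation mentions T.
Decompose tree/1: tup3(T3,R,tree(tree(tup3(R,int,string)))) =?= tup3(int,list(T3),C).
Decompose tup3/3: T3 =?= int,  R =?= list(T3),  tree(tree(tup3(R,int,string))) =?= C.
Bind T3 := int; substituting into the one remaining equation that mentions T3 gives: R =?= list(int).
Bind R := list(int); substituting into the remaining equation gives: tree(tree(tup3(list(int),int,string))) =?= C. Substituting into the earlier binding gives B := tree(tup3(list(int),int,string)).
Bind C := tree(tree(tup3(list(int),int,string))). Substituting into the earlier binding gives T := tree(tree(tup3(list(int),int,string))).
MGU = { B := tree(tup3(list(int),int,string)), T := tree(tree(tup3(list(int),int,string))), T3 := int, R := list(int), C := tree(tree(tup3(list(int),int,string))) }, so R := list(int).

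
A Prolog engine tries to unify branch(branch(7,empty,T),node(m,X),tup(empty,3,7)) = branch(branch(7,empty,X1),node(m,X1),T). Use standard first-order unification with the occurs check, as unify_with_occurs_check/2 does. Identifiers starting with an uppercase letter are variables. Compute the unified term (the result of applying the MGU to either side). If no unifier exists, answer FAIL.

branch(branch(7,empty,tup(empty,3,7)),node(m,tup(empty,3,7)),tup(empty,3,7))

Decompose branch/3: branch(7,empty,T) = branch(7,empty,X1),  node(m,X) = node(m,X1),  tup(empty,3,7) = T.
Decompose branch/3: 7 = 7,  empty = empty,  T = X1.
Delete trivial equation 7 = 7.
Delete trivial equation empty = empty.
Bind T := X1; substituting into the one remaining equation that mentions T gives: tup(empty,3,7) = X1.
Decompose node/2: m = m,  X = X1.
Delete trivial equation m = m.
Bind X := X1; no other remaining equation mentions X.
Bind X1 := tup(empty,3,7). Substituting into the earlier bindings gives T := tup(empty,3,7), X := tup(empty,3,7).
Applying the MGU to either side gives branch(branch(7,empty,tup(empty,3,7)),node(m,tup(empty,3,7)),tup(empty,3,7)).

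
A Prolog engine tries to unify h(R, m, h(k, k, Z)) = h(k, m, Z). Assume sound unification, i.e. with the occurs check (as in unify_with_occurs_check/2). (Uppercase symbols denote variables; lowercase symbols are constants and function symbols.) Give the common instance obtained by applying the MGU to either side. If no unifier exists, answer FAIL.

FAIL

Decompose h/3: R = k,  m = m,  h(k, k, Z) = Z.
Bind R := k; no other remaining equation mentions R.
Delete trivial equation m = m.
Occurs check fails: Z occurs in h(k, k, Z); the equation Z = h(k, k, Z) has no finite solution.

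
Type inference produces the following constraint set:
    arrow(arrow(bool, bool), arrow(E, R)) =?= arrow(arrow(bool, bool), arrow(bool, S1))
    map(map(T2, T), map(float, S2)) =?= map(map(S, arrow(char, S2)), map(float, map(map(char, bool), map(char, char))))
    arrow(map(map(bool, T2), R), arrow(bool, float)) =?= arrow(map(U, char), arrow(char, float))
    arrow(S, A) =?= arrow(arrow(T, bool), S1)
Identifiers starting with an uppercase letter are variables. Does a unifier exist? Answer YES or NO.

NO

Decompose arrow/2: arrow(bool, bool) =?= arrow(bool, bool),  arrow(E, R) =?= arrow(bool, S1).
Delete trivial equation arrow(bool, bool) =?= arrow(bool, bool).
Decompose arrow/2: E =?= bool,  R =?= S1.
Bind E := bool; no other remaining equation mentions E.
Bind R := S1; substituting into the one remaining equation that mentions R gives: arrow(map(map(bool, T2), S1), arrow(bool, float)) =?= arrow(map(U, char), arrow(char, float)).
Decompose map/2: map(T2, T) =?= map(S, arrow(char, S2)),  map(float, S2) =?= map(float, map(map(char, bool), map(char, char))).
Decompose map/2: T2 =?= S,  T =?= arrow(char, S2).
Bind T2 := S; substituting into the one remaining equation that mentions T2 gives: arrow(map(map(bool, S), S1), arrow(bool, float)) =?= arrow(map(U, char), arrow(char, float)).
Bind T := arrow(char, S2); substituting into the one remaining equation that mentions T gives: arrow(S, A) =?= arrow(arrow(arrow(char, S2), bool), S1).
Decompose map/2: float =?= float,  S2 =?= map(map(char, bool), map(char, char)).
Delete trivial equation float =?= float.
Bind S2 := map(map(char, bool), map(char, char)); substituting into the one remaining equation that mentions S2 gives: arrow(S, A) =?= arrow(arrow(arrow(char, map(map(char, bool), map(char, char))), bool), S1). Substituting into the earlier binding gives T := arrow(char, map(map(char, bool), map(char, char))).
Decompose arrow/2: map(map(bool, S), S1) =?= map(U, char),  arrow(bool, float) =?= arrow(char, float).
Decompose map/2: map(bool, S) =?= U,  S1 =?= char.
Bind U := map(bool, S); no other remaining equation mentions U.
Bind S1 := char; substituting into the one remaining equation that mentions S1 gives: arrow(S, A) =?= arrow(arrow(arrow(char, map(map(char, bool), map(char, char))), bool), char). Substituting into the earlier binding gives R := char.
Decompose arrow/2: bool =?= char,  float =?= float.
Clash: constants bool and char differ; no unifier exists.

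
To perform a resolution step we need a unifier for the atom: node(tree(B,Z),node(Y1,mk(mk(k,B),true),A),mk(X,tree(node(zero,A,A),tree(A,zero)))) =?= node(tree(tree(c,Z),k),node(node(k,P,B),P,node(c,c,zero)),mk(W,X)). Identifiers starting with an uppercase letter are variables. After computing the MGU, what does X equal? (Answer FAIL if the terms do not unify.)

Decompose node/3: tree(B,Z) =?= tree(tree(c,Z),k),  node(Y1,mk(mk(k,B),true),A) =?= node(node(k,P,B),P,node(c,c,zero)),  mk(X,tree(node(zero,A,A),tree(A,zero))) =?= mk(W,X).
Decompose tree/2: B =?= tree(c,Z),  Z =?= k.
Bind B := tree(c,Z); substituting into the one remaining equation that mentions B gives: node(Y1,mk(mk(k,tree(c,Z)),true),A) =?= node(node(k,P,tree(c,Z)),P,node(c,c,zero)).
Bind Z := k; substituting into the one remaining equation that mentions Z gives: node(Y1,mk(mk(k,tree(c,k)),true),A) =?= node(node(k,P,tree(c,k)),P,node(c,c,zero)). Substituting into the earlier binding gives B := tree(c,k).
Decompose node/3: Y1 =?= node(k,P,tree(c,k)),  mk(mk(k,tree(c,k)),true) =?= P,  A =?= node(c,c,zero).
Bind Y1 := node(k,P,tree(c,k)); no other remaining equation mentions Y1.
Bind P := mk(mk(k,tree(c,k)),true); no other remaining equation mentions P. Substituting into the earlier binding gives Y1 := node(k,mk(mk(k,tree(c,k)),true),tree(c,k)).
Bind A := node(c,c,zero); substituting into the remaining equation gives: mk(X,tree(node(zero,node(c,c,zero),node(c,c,zero)),tree(node(c,c,zero),zero))) =?= mk(W,X).
Decompose mk/2: X =?= W,  tree(node(zero,node(c,c,zero),node(c,c,zero)),tree(node(c,c,zero),zero)) =?= X.
Bind X := W; substituting into the remaining equation gives: tree(node(zero,node(c,c,zero),node(c,c,zero)),tree(node(c,c,zero),zero)) =?= W.
Bind W := tree(node(zero,node(c,c,zero),node(c,c,zero)),tree(node(c,c,zero),zero)). Substituting into the earlier binding gives X := tree(node(zero,node(c,c,zero),node(c,c,zero)),tree(node(c,c,zero),zero)).
MGU = { B -> tree(c,k), Z -> k, Y1 -> node(k,mk(mk(k,tree(c,k)),true),tree(c,k)), P -> mk(mk(k,tree(c,k)),true), A -> node(c,c,zero), X -> tree(node(zero,node(c,c,zero),node(c,c,zero)),tree(node(c,c,zero),zero)), W -> tree(node(zero,node(c,c,zero),node(c,c,zero)),tree(node(c,c,zero),zero)) }, so X -> tree(node(zero,node(c,c,zero),node(c,c,zero)),tree(node(c,c,zero),zero)).

tree(node(zero,node(c,c,zero),node(c,c,zero)),tree(node(c,c,zero),zero))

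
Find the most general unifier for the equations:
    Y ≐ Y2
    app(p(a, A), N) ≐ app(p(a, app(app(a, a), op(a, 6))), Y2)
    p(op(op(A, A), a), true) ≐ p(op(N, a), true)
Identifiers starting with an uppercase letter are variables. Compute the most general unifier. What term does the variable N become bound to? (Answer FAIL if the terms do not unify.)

op(app(app(a, a), op(a, 6)), app(app(a, a), op(a, 6)))

Bind Y := Y2; no other remaining equation mentions Y.
Decompose app/2: p(a, A) ≐ p(a, app(app(a, a), op(a, 6))),  N ≐ Y2.
Decompose p/2: a ≐ a,  A ≐ app(app(a, a), op(a, 6)).
Delete trivial equation a ≐ a.
Bind A := app(app(a, a), op(a, 6)); substituting into the one remaining equation that mentions A gives: p(op(op(app(app(a, a), op(a, 6)), app(app(a, a), op(a, 6))), a), true) ≐ p(op(N, a), true).
Bind N := Y2; substituting into the remaining equation gives: p(op(op(app(app(a, a), op(a, 6)), app(app(a, a), op(a, 6))), a), true) ≐ p(op(Y2, a), true).
Decompose p/2: op(op(app(app(a, a), op(a, 6)), app(app(a, a), op(a, 6))), a) ≐ op(Y2, a),  true ≐ true.
Decompose op/2: op(app(app(a, a), op(a, 6)), app(app(a, a), op(a, 6))) ≐ Y2,  a ≐ a.
Bind Y2 := op(app(app(a, a), op(a, 6)), app(app(a, a), op(a, 6))); no other remaining equation mentions Y2. Substituting into the earlier bindings gives Y := op(app(app(a, a), op(a, 6)), app(app(a, a), op(a, 6))), N := op(app(app(a, a), op(a, 6)), app(app(a, a), op(a, 6))).
Delete trivial equation a ≐ a.
Delete trivial equation true ≐ true.
MGU = { Y := op(app(app(a, a), op(a, 6)), app(app(a, a), op(a, 6))), A := app(app(a, a), op(a, 6)), N := op(app(app(a, a), op(a, 6)), app(app(a, a), op(a, 6))), Y2 := op(app(app(a, a), op(a, 6)), app(app(a, a), op(a, 6))) }, so N := op(app(app(a, a), op(a, 6)), app(app(a, a), op(a, 6))).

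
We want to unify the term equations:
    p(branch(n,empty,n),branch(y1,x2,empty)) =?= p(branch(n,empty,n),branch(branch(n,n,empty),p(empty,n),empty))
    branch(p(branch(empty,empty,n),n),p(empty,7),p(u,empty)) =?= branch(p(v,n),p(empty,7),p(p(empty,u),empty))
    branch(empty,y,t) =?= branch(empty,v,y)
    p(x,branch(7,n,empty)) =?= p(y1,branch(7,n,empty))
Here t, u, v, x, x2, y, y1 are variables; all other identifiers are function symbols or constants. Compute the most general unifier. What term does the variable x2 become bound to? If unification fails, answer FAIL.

Decompose p/2: branch(n,empty,n) =?= branch(n,empty,n),  branch(y1,x2,empty) =?= branch(branch(n,n,empty),p(empty,n),empty).
Delete trivial equation branch(n,empty,n) =?= branch(n,empty,n).
Decompose branch/3: y1 =?= branch(n,n,empty),  x2 =?= p(empty,n),  empty =?= empty.
Bind y1 := branch(n,n,empty); substituting into the one remaining equation that mentions y1 gives: p(x,branch(7,n,empty)) =?= p(branch(n,n,empty),branch(7,n,empty)).
Bind x2 := p(empty,n); no other remaining equation mentions x2.
Delete trivial equation empty =?= empty.
Decompose branch/3: p(branch(empty,empty,n),n) =?= p(v,n),  p(empty,7) =?= p(empty,7),  p(u,empty) =?= p(p(empty,u),empty).
Decompose p/2: branch(empty,empty,n) =?= v,  n =?= n.
Bind v := branch(empty,empty,n); substituting into the one remaining equation that mentions v gives: branch(empty,y,t) =?= branch(empty,branch(empty,empty,n),y).
Delete trivial equation n =?= n.
Delete trivial equation p(empty,7) =?= p(empty,7).
Decompose p/2: u =?= p(empty,u),  empty =?= empty.
Occurs check fails: u occurs in p(empty,u); the equation u =?= p(empty,u) has no finite solution.

FAIL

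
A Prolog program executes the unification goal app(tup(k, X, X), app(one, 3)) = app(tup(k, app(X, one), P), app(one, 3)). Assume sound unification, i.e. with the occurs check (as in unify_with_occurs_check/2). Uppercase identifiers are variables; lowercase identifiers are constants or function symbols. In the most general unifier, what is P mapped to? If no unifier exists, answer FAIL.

Decompose app/2: tup(k, X, X) = tup(k, app(X, one), P),  app(one, 3) = app(one, 3).
Decompose tup/3: k = k,  X = app(X, one),  X = P.
Delete trivial equation k = k.
Occurs check fails: X occurs in app(X, one); the equation X = app(X, one) has no finite solution.

FAIL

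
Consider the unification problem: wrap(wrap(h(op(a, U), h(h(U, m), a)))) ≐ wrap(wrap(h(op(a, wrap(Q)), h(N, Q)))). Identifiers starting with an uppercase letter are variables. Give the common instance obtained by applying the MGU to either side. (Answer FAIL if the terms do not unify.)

Decompose wrap/1: wrap(h(op(a, U), h(h(U, m), a))) ≐ wrap(h(op(a, wrap(Q)), h(N, Q))).
Decompose wrap/1: h(op(a, U), h(h(U, m), a)) ≐ h(op(a, wrap(Q)), h(N, Q)).
Decompose h/2: op(a, U) ≐ op(a, wrap(Q)),  h(h(U, m), a) ≐ h(N, Q).
Decompose op/2: a ≐ a,  U ≐ wrap(Q).
Delete trivial equation a ≐ a.
Bind U := wrap(Q); substituting into the remaining equation gives: h(h(wrap(Q), m), a) ≐ h(N, Q).
Decompose h/2: h(wrap(Q), m) ≐ N,  a ≐ Q.
Bind N := h(wrap(Q), m); no other remaining equation mentions N.
Bind Q := a. Substituting into the earlier bindings gives U := wrap(a), N := h(wrap(a), m).
Applying the MGU to either side gives wrap(wrap(h(op(a, wrap(a)), h(h(wrap(a), m), a)))).

wrap(wrap(h(op(a, wrap(a)), h(h(wrap(a), m), a))))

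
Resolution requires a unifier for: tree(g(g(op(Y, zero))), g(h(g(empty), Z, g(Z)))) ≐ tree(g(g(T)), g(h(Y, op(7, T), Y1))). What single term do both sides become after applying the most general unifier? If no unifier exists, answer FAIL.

tree(g(g(op(g(empty), zero))), g(h(g(empty), op(7, op(g(empty), zero)), g(op(7, op(g(empty), zero))))))

Decompose tree/2: g(g(op(Y, zero))) ≐ g(g(T)),  g(h(g(empty), Z, g(Z))) ≐ g(h(Y, op(7, T), Y1)).
Decompose g/1: g(op(Y, zero)) ≐ g(T).
Decompose g/1: op(Y, zero) ≐ T.
Bind T := op(Y, zero); substituting into the remaining equation gives: g(h(g(empty), Z, g(Z))) ≐ g(h(Y, op(7, op(Y, zero)), Y1)).
Decompose g/1: h(g(empty), Z, g(Z)) ≐ h(Y, op(7, op(Y, zero)), Y1).
Decompose h/3: g(empty) ≐ Y,  Z ≐ op(7, op(Y, zero)),  g(Z) ≐ Y1.
Bind Y := g(empty); substituting into the one remaining equation that mentions Y gives: Z ≐ op(7, op(g(empty), zero)). Substituting into the earlier binding gives T := op(g(empty), zero).
Bind Z := op(7, op(g(empty), zero)); substituting into the remaining equation gives: g(op(7, op(g(empty), zero))) ≐ Y1.
Bind Y1 := g(op(7, op(g(empty), zero))).
Applying the MGU to either side gives tree(g(g(op(g(empty), zero))), g(h(g(empty), op(7, op(g(empty), zero)), g(op(7, op(g(empty), zero)))))).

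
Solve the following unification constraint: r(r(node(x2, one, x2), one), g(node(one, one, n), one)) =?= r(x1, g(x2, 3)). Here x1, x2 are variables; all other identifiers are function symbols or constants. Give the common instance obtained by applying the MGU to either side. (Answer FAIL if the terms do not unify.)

FAIL

Decompose r/2: r(node(x2, one, x2), one) =?= x1,  g(node(one, one, n), one) =?= g(x2, 3).
Bind x1 := r(node(x2, one, x2), one); no other remaining equation mentions x1.
Decompose g/2: node(one, one, n) =?= x2,  one =?= 3.
Bind x2 := node(one, one, n); no other remaining equation mentions x2. Substituting into the earlier binding gives x1 := r(node(node(one, one, n), one, node(one, one, n)), one).
Clash: constants one and 3 differ; no unifier exists.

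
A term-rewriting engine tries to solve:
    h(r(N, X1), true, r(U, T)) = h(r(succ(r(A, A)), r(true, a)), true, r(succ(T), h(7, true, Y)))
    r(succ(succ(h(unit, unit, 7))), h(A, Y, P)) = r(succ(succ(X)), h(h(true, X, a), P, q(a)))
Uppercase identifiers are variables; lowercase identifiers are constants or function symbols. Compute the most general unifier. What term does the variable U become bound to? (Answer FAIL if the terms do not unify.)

succ(h(7, true, q(a)))

Decompose h/3: r(N, X1) = r(succ(r(A, A)), r(true, a)),  true = true,  r(U, T) = r(succ(T), h(7, true, Y)).
Decompose r/2: N = succ(r(A, A)),  X1 = r(true, a).
Bind N := succ(r(A, A)); no other remaining equation mentions N.
Bind X1 := r(true, a); no other remaining equation mentions X1.
Delete trivial equation true = true.
Decompose r/2: U = succ(T),  T = h(7, true, Y).
Bind U := succ(T); no other remaining equation mentions U.
Bind T := h(7, true, Y); no other remaining equation mentions T. Substituting into the earlier binding gives U := succ(h(7, true, Y)).
Decompose r/2: succ(succ(h(unit, unit, 7))) = succ(succ(X)),  h(A, Y, P) = h(h(true, X, a), P, q(a)).
Decompose succ/1: succ(h(unit, unit, 7)) = succ(X).
Decompose succ/1: h(unit, unit, 7) = X.
Bind X := h(unit, unit, 7); substituting into the remaining equation gives: h(A, Y, P) = h(h(true, h(unit, unit, 7), a), P, q(a)).
Decompose h/3: A = h(true, h(unit, unit, 7), a),  Y = P,  P = q(a).
Bind A := h(true, h(unit, unit, 7), a); no other remaining equation mentions A. Substituting into the earlier binding gives N := succ(r(h(true, h(unit, unit, 7), a), h(true, h(unit, unit, 7), a))).
Bind Y := P; no other remaining equation mentions Y. Substituting into the earlier bindings gives U := succ(h(7, true, P)), T := h(7, true, P).
Bind P := q(a). Substituting into the earlier bindings gives U := succ(h(7, true, q(a))), T := h(7, true, q(a)), Y := q(a).
MGU = { N ↦ succ(r(h(true, h(unit, unit, 7), a), h(true, h(unit, unit, 7), a))), X1 ↦ r(true, a), U ↦ succ(h(7, true, q(a))), T ↦ h(7, true, q(a)), X ↦ h(unit, unit, 7), A ↦ h(true, h(unit, unit, 7), a), Y ↦ q(a), P ↦ q(a) }, so U ↦ succ(h(7, true, q(a))).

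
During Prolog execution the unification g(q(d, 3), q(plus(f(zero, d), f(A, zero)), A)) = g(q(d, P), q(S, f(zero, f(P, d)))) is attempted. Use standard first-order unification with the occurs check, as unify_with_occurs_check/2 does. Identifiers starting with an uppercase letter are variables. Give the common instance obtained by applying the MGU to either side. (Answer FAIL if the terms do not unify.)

g(q(d, 3), q(plus(f(zero, d), f(f(zero, f(3, d)), zero)), f(zero, f(3, d))))

Decompose g/2: q(d, 3) = q(d, P),  q(plus(f(zero, d), f(A, zero)), A) = q(S, f(zero, f(P, d))).
Decompose q/2: d = d,  3 = P.
Delete trivial equation d = d.
Bind P := 3; substituting into the remaining equation gives: q(plus(f(zero, d), f(A, zero)), A) = q(S, f(zero, f(3, d))).
Decompose q/2: plus(f(zero, d), f(A, zero)) = S,  A = f(zero, f(3, d)).
Bind S := plus(f(zero, d), f(A, zero)); no other remaining equation mentions S.
Bind A := f(zero, f(3, d)). Substituting into the earlier binding gives S := plus(f(zero, d), f(f(zero, f(3, d)), zero)).
Applying the MGU to either side gives g(q(d, 3), q(plus(f(zero, d), f(f(zero, f(3, d)), zero)), f(zero, f(3, d)))).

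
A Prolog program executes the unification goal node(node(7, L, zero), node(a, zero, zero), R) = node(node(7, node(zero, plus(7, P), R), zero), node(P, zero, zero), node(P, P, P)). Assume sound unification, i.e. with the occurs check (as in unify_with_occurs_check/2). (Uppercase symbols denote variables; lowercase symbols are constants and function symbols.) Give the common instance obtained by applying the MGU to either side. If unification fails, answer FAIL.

Decompose node/3: node(7, L, zero) = node(7, node(zero, plus(7, P), R), zero),  node(a, zero, zero) = node(P, zero, zero),  R = node(P, P, P).
Decompose node/3: 7 = 7,  L = node(zero, plus(7, P), R),  zero = zero.
Delete trivial equation 7 = 7.
Bind L := node(zero, plus(7, P), R); no other remaining equation mentions L.
Delete trivial equation zero = zero.
Decompose node/3: a = P,  zero = zero,  zero = zero.
Bind P := a; substituting into the one remaining equation that mentions P gives: R = node(a, a, a). Substituting into the earlier binding gives L := node(zero, plus(7, a), R).
Delete trivial equation zero = zero.
Delete trivial equation zero = zero.
Bind R := node(a, a, a). Substituting into the earlier binding gives L := node(zero, plus(7, a), node(a, a, a)).
Applying the MGU to either side gives node(node(7, node(zero, plus(7, a), node(a, a, a)), zero), node(a, zero, zero), node(a, a, a)).

node(node(7, node(zero, plus(7, a), node(a, a, a)), zero), node(a, zero, zero), node(a, a, a))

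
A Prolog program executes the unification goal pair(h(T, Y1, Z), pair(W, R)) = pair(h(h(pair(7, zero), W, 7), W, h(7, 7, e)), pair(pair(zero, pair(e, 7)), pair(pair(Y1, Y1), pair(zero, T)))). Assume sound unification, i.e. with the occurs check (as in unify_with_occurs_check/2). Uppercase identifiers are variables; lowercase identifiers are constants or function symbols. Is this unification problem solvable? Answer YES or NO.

Decompose pair/2: h(T, Y1, Z) = h(h(pair(7, zero), W, 7), W, h(7, 7, e)),  pair(W, R) = pair(pair(zero, pair(e, 7)), pair(pair(Y1, Y1), pair(zero, T))).
Decompose h/3: T = h(pair(7, zero), W, 7),  Y1 = W,  Z = h(7, 7, e).
Bind T := h(pair(7, zero), W, 7); substituting into the one remaining equation that mentions T gives: pair(W, R) = pair(pair(zero, pair(e, 7)), pair(pair(Y1, Y1), pair(zero, h(pair(7, zero), W, 7)))).
Bind Y1 := W; substituting into the one remaining equation that mentions Y1 gives: pair(W, R) = pair(pair(zero, pair(e, 7)), pair(pair(W, W), pair(zero, h(pair(7, zero), W, 7)))).
Bind Z := h(7, 7, e); no other remaining equation mentions Z.
Decompose pair/2: W = pair(zero, pair(e, 7)),  R = pair(pair(W, W), pair(zero, h(pair(7, zero), W, 7))).
Bind W := pair(zero, pair(e, 7)); substituting into the remaining equation gives: R = pair(pair(pair(zero, pair(e, 7)), pair(zero, pair(e, 7))), pair(zero, h(pair(7, zero), pair(zero, pair(e, 7)), 7))). Substituting into the earlier bindings gives T := h(pair(7, zero), pair(zero, pair(e, 7)), 7), Y1 := pair(zero, pair(e, 7)).
Bind R := pair(pair(pair(zero, pair(e, 7)), pair(zero, pair(e, 7))), pair(zero, h(pair(7, zero), pair(zero, pair(e, 7)), 7))).
No equations remain and no clash or occurs-check failure arose, so a unifier exists.

YES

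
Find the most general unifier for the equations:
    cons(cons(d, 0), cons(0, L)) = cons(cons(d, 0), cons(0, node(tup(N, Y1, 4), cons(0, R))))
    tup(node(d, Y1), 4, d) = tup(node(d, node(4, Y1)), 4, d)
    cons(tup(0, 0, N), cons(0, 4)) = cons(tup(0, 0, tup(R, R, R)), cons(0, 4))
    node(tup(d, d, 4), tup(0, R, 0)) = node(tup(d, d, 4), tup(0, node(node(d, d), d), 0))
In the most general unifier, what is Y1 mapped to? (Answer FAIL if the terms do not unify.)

FAIL

Decompose cons/2: cons(d, 0) = cons(d, 0),  cons(0, L) = cons(0, node(tup(N, Y1, 4), cons(0, R))).
Delete trivial equation cons(d, 0) = cons(d, 0).
Decompose cons/2: 0 = 0,  L = node(tup(N, Y1, 4), cons(0, R)).
Delete trivial equation 0 = 0.
Bind L := node(tup(N, Y1, 4), cons(0, R)); no other remaining equation mentions L.
Decompose tup/3: node(d, Y1) = node(d, node(4, Y1)),  4 = 4,  d = d.
Decompose node/2: d = d,  Y1 = node(4, Y1).
Delete trivial equation d = d.
Occurs check fails: Y1 occurs in node(4, Y1); the equation Y1 = node(4, Y1) has no finite solution.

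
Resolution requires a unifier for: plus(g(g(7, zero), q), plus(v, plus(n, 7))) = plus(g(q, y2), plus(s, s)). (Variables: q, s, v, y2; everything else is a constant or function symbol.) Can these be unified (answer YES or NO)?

Decompose plus/2: g(g(7, zero), q) = g(q, y2),  plus(v, plus(n, 7)) = plus(s, s).
Decompose g/2: g(7, zero) = q,  q = y2.
Bind q := g(7, zero); substituting into the one remaining equation that mentions q gives: g(7, zero) = y2.
Bind y2 := g(7, zero); no other remaining equation mentions y2.
Decompose plus/2: v = s,  plus(n, 7) = s.
Bind v := s; no other remaining equation mentions v.
Bind s := plus(n, 7). Substituting into the earlier binding gives v := plus(n, 7).
No equations remain and no clash or occurs-check failure arose, so a unifier exists.

YES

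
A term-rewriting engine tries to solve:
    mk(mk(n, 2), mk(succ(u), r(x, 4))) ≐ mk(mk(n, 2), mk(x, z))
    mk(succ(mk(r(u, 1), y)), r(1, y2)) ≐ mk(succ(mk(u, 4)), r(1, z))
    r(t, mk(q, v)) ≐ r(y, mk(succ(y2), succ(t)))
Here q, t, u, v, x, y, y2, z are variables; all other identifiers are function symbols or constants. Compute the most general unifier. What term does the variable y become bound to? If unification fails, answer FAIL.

Decompose mk/2: mk(n, 2) ≐ mk(n, 2),  mk(succ(u), r(x, 4)) ≐ mk(x, z).
Delete trivial equation mk(n, 2) ≐ mk(n, 2).
Decompose mk/2: succ(u) ≐ x,  r(x, 4) ≐ z.
Bind x := succ(u); substituting into the one remaining equation that mentions x gives: r(succ(u), 4) ≐ z.
Bind z := r(succ(u), 4); substituting into the one remaining equation that mentions z gives: mk(succ(mk(r(u, 1), y)), r(1, y2)) ≐ mk(succ(mk(u, 4)), r(1, r(succ(u), 4))).
Decompose mk/2: succ(mk(r(u, 1), y)) ≐ succ(mk(u, 4)),  r(1, y2) ≐ r(1, r(succ(u), 4)).
Decompose succ/1: mk(r(u, 1), y) ≐ mk(u, 4).
Decompose mk/2: r(u, 1) ≐ u,  y ≐ 4.
Occurs check fails: u occurs in r(u, 1); the equation u ≐ r(u, 1) has no finite solution.

FAIL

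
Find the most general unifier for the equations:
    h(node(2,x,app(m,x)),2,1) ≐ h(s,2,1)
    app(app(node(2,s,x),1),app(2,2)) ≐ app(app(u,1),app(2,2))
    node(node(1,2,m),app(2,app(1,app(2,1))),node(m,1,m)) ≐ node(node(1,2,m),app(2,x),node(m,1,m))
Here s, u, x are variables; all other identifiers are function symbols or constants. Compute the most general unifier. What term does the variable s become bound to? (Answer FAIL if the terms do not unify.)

Decompose h/3: node(2,x,app(m,x)) ≐ s,  2 ≐ 2,  1 ≐ 1.
Bind s := node(2,x,app(m,x)); substituting into the one remaining equation that mentions s gives: app(app(node(2,node(2,x,app(m,x)),x),1),app(2,2)) ≐ app(app(u,1),app(2,2)).
Delete trivial equation 2 ≐ 2.
Delete trivial equation 1 ≐ 1.
Decompose app/2: app(node(2,node(2,x,app(m,x)),x),1) ≐ app(u,1),  app(2,2) ≐ app(2,2).
Decompose app/2: node(2,node(2,x,app(m,x)),x) ≐ u,  1 ≐ 1.
Bind u := node(2,node(2,x,app(m,x)),x); no other remaining equation mentions u.
Delete trivial equation 1 ≐ 1.
Delete trivial equation app(2,2) ≐ app(2,2).
Decompose node/3: node(1,2,m) ≐ node(1,2,m),  app(2,app(1,app(2,1))) ≐ app(2,x),  node(m,1,m) ≐ node(m,1,m).
Delete trivial equation node(1,2,m) ≐ node(1,2,m).
Decompose app/2: 2 ≐ 2,  app(1,app(2,1)) ≐ x.
Delete trivial equation 2 ≐ 2.
Bind x := app(1,app(2,1)); no other remaining equation mentions x. Substituting into the earlier bindings gives s := node(2,app(1,app(2,1)),app(m,app(1,app(2,1)))), u := node(2,node(2,app(1,app(2,1)),app(m,app(1,app(2,1)))),app(1,app(2,1))).
Delete trivial equation node(m,1,m) ≐ node(m,1,m).
MGU = { s -> node(2,app(1,app(2,1)),app(m,app(1,app(2,1)))), u -> node(2,node(2,app(1,app(2,1)),app(m,app(1,app(2,1)))),app(1,app(2,1))), x -> app(1,app(2,1)) }, so s -> node(2,app(1,app(2,1)),app(m,app(1,app(2,1)))).

node(2,app(1,app(2,1)),app(m,app(1,app(2,1))))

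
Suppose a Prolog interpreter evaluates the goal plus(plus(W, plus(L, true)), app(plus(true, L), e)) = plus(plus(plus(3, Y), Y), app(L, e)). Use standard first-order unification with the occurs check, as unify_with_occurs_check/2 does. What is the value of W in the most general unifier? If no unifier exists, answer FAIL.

Decompose plus/2: plus(W, plus(L, true)) = plus(plus(3, Y), Y),  app(plus(true, L), e) = app(L, e).
Decompose plus/2: W = plus(3, Y),  plus(L, true) = Y.
Bind W := plus(3, Y); no other remaining equation mentions W.
Bind Y := plus(L, true); no other remaining equation mentions Y. Substituting into the earlier binding gives W := plus(3, plus(L, true)).
Decompose app/2: plus(true, L) = L,  e = e.
Occurs check fails: L occurs in plus(true, L); the equation L = plus(true, L) has no finite solution.

FAIL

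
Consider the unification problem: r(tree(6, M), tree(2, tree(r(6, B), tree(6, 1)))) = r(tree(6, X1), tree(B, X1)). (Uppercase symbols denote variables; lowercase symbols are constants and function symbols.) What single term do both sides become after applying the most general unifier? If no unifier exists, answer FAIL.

r(tree(6, tree(r(6, 2), tree(6, 1))), tree(2, tree(r(6, 2), tree(6, 1))))

Decompose r/2: tree(6, M) = tree(6, X1),  tree(2, tree(r(6, B), tree(6, 1))) = tree(B, X1).
Decompose tree/2: 6 = 6,  M = X1.
Delete trivial equation 6 = 6.
Bind M := X1; no other remaining equation mentions M.
Decompose tree/2: 2 = B,  tree(r(6, B), tree(6, 1)) = X1.
Bind B := 2; substituting into the remaining equation gives: tree(r(6, 2), tree(6, 1)) = X1.
Bind X1 := tree(r(6, 2), tree(6, 1)). Substituting into the earlier binding gives M := tree(r(6, 2), tree(6, 1)).
Applying the MGU to either side gives r(tree(6, tree(r(6, 2), tree(6, 1))), tree(2, tree(r(6, 2), tree(6, 1)))).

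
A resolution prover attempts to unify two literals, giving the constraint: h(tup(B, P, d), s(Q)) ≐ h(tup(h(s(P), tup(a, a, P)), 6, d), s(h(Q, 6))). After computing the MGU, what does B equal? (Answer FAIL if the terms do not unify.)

FAIL

Decompose h/2: tup(B, P, d) ≐ tup(h(s(P), tup(a, a, P)), 6, d),  s(Q) ≐ s(h(Q, 6)).
Decompose tup/3: B ≐ h(s(P), tup(a, a, P)),  P ≐ 6,  d ≐ d.
Bind B := h(s(P), tup(a, a, P)); no other remaining equation mentions B.
Bind P := 6; no other remaining equation mentions P. Substituting into the earlier binding gives B := h(s(6), tup(a, a, 6)).
Delete trivial equation d ≐ d.
Decompose s/1: Q ≐ h(Q, 6).
Occurs check fails: Q occurs in h(Q, 6); the equation Q ≐ h(Q, 6) has no finite solution.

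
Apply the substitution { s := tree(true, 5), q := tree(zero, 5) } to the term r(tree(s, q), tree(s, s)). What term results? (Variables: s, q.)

r(tree(tree(true, 5), tree(zero, 5)), tree(tree(true, 5), tree(true, 5)))

Replace each occurrence of s with tree(true, 5).
Replace each occurrence of q with tree(zero, 5).
Result: r(tree(tree(true, 5), tree(zero, 5)), tree(tree(true, 5), tree(true, 5))).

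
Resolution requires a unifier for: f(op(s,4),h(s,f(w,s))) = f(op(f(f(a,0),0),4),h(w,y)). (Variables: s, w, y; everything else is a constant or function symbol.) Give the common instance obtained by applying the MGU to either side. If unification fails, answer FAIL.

Decompose f/2: op(s,4) = op(f(f(a,0),0),4),  h(s,f(w,s)) = h(w,y).
Decompose op/2: s = f(f(a,0),0),  4 = 4.
Bind s := f(f(a,0),0); substituting into the one remaining equation that mentions s gives: h(f(f(a,0),0),f(w,f(f(a,0),0))) = h(w,y).
Delete trivial equation 4 = 4.
Decompose h/2: f(f(a,0),0) = w,  f(w,f(f(a,0),0)) = y.
Bind w := f(f(a,0),0); substituting into the remaining equation gives: f(f(f(a,0),0),f(f(a,0),0)) = y.
Bind y := f(f(f(a,0),0),f(f(a,0),0)).
Applying the MGU to either side gives f(op(f(f(a,0),0),4),h(f(f(a,0),0),f(f(f(a,0),0),f(f(a,0),0)))).

f(op(f(f(a,0),0),4),h(f(f(a,0),0),f(f(f(a,0),0),f(f(a,0),0))))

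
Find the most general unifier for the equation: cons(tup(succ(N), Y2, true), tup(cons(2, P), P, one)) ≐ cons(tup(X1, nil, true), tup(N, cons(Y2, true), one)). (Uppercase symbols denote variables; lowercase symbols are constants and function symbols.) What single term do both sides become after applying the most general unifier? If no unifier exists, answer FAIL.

cons(tup(succ(cons(2, cons(nil, true))), nil, true), tup(cons(2, cons(nil, true)), cons(nil, true), one))

Decompose cons/2: tup(succ(N), Y2, true) ≐ tup(X1, nil, true),  tup(cons(2, P), P, one) ≐ tup(N, cons(Y2, true), one).
Decompose tup/3: succ(N) ≐ X1,  Y2 ≐ nil,  true ≐ true.
Bind X1 := succ(N); no other remaining equation mentions X1.
Bind Y2 := nil; substituting into the one remaining equation that mentions Y2 gives: tup(cons(2, P), P, one) ≐ tup(N, cons(nil, true), one).
Delete trivial equation true ≐ true.
Decompose tup/3: cons(2, P) ≐ N,  P ≐ cons(nil, true),  one ≐ one.
Bind N := cons(2, P); no other remaining equation mentions N. Substituting into the earlier binding gives X1 := succ(cons(2, P)).
Bind P := cons(nil, true); no other remaining equation mentions P. Substituting into the earlier bindings gives X1 := succ(cons(2, cons(nil, true))), N := cons(2, cons(nil, true)).
Delete trivial equation one ≐ one.
Applying the MGU to either side gives cons(tup(succ(cons(2, cons(nil, true))), nil, true), tup(cons(2, cons(nil, true)), cons(nil, true), one)).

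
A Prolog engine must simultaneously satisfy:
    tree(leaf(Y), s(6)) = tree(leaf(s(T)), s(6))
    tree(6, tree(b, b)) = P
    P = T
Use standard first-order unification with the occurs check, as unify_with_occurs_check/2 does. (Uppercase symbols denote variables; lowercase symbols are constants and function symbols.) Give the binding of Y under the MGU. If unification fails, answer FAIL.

Decompose tree/2: leaf(Y) = leaf(s(T)),  s(6) = s(6).
Decompose leaf/1: Y = s(T).
Bind Y := s(T); no other remaining equation mentions Y.
Delete trivial equation s(6) = s(6).
Bind P := tree(6, tree(b, b)); substituting into the remaining equation gives: tree(6, tree(b, b)) = T.
Bind T := tree(6, tree(b, b)). Substituting into the earlier binding gives Y := s(tree(6, tree(b, b))).
MGU = { Y = s(tree(6, tree(b, b))), P = tree(6, tree(b, b)), T = tree(6, tree(b, b)) }, so Y = s(tree(6, tree(b, b))).

s(tree(6, tree(b, b)))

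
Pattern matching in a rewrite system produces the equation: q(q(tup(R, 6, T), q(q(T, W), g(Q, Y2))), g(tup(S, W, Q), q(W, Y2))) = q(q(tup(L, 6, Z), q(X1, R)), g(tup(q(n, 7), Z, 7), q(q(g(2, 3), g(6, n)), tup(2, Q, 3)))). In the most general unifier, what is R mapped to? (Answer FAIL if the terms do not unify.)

Decompose q/2: q(tup(R, 6, T), q(q(T, W), g(Q, Y2))) = q(tup(L, 6, Z), q(X1, R)),  g(tup(S, W, Q), q(W, Y2)) = g(tup(q(n, 7), Z, 7), q(q(g(2, 3), g(6, n)), tup(2, Q, 3))).
Decompose q/2: tup(R, 6, T) = tup(L, 6, Z),  q(q(T, W), g(Q, Y2)) = q(X1, R).
Decompose tup/3: R = L,  6 = 6,  T = Z.
Bind R := L; substituting into the one remaining equation that mentions R gives: q(q(T, W), g(Q, Y2)) = q(X1, L).
Delete trivial equation 6 = 6.
Bind T := Z; substituting into the one remaining equation that mentions T gives: q(q(Z, W), g(Q, Y2)) = q(X1, L).
Decompose q/2: q(Z, W) = X1,  g(Q, Y2) = L.
Bind X1 := q(Z, W); no other remaining equation mentions X1.
Bind L := g(Q, Y2); no other remaining equation mentions L. Substituting into the earlier binding gives R := g(Q, Y2).
Decompose g/2: tup(S, W, Q) = tup(q(n, 7), Z, 7),  q(W, Y2) = q(q(g(2, 3), g(6, n)), tup(2, Q, 3)).
Decompose tup/3: S = q(n, 7),  W = Z,  Q = 7.
Bind S := q(n, 7); no other remaining equation mentions S.
Bind W := Z; substituting into the one remaining equation that mentions W gives: q(Z, Y2) = q(q(g(2, 3), g(6, n)), tup(2, Q, 3)). Substituting into the earlier binding gives X1 := q(Z, Z).
Bind Q := 7; substituting into the remaining equation gives: q(Z, Y2) = q(q(g(2, 3), g(6, n)), tup(2, 7, 3)). Substituting into the earlier bindings gives R := g(7, Y2), L := g(7, Y2).
Decompose q/2: Z = q(g(2, 3), g(6, n)),  Y2 = tup(2, 7, 3).
Bind Z := q(g(2, 3), g(6, n)); no other remaining equation mentions Z. Substituting into the earlier bindings gives T := q(g(2, 3), g(6, n)), X1 := q(q(g(2, 3), g(6, n)), q(g(2, 3), g(6, n))), W := q(g(2, 3), g(6, n)).
Bind Y2 := tup(2, 7, 3). Substituting into the earlier bindings gives R := g(7, tup(2, 7, 3)), L := g(7, tup(2, 7, 3)).
MGU = { R := g(7, tup(2, 7, 3)), T := q(g(2, 3), g(6, n)), X1 := q(q(g(2, 3), g(6, n)), q(g(2, 3), g(6, n))), L := g(7, tup(2, 7, 3)), S := q(n, 7), W := q(g(2, 3), g(6, n)), Q := 7, Z := q(g(2, 3), g(6, n)), Y2 := tup(2, 7, 3) }, so R := g(7, tup(2, 7, 3)).

g(7, tup(2, 7, 3))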